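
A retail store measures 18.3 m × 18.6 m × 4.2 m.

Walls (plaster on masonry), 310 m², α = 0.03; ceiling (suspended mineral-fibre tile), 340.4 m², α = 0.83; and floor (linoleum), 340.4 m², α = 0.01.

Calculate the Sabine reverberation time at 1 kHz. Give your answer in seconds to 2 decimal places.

0.78 s

Total absorption A = 310×0.03 + 340.4×0.83 + 340.4×0.01
  = 9.300 + 282.532 + 3.404 = 295.236 m² sabins.
Volume V = 18.3 × 18.6 × 4.2 = 1429.596 m³.
Sabine: RT60 = 0.161 × 1429.596 / 295.236 = 0.78 s.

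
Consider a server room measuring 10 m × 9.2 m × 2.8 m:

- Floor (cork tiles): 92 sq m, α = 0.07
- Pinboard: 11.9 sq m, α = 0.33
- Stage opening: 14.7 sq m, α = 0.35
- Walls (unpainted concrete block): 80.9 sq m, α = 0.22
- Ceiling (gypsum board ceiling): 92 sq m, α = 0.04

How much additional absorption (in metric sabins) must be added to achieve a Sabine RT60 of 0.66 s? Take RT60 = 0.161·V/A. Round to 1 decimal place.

25.8 sabins

Summing Sᵢαᵢ: 6.440 + 3.927 + 5.145 + 17.798 + 3.680 → A₁ = 36.990 sabins.
Target A₂ = 0.161·257.6/0.66 = 62.839 sabins (V = 257.6 m³).
Additional absorption ΔA = 62.839 − 36.990 = 25.8 sabins.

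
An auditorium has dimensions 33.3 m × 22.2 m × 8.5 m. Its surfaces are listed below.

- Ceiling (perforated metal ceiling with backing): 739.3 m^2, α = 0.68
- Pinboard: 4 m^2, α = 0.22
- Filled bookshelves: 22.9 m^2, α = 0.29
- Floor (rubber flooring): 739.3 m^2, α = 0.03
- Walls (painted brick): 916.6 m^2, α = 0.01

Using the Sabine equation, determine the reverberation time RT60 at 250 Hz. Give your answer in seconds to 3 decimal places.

Equivalent absorption area: A = 739.3·0.68 + 4·0.22 + 22.9·0.29 + 739.3·0.03 + 916.6·0.01 = 541.590 m^2.
V = 33.3·22.2·8.5 = 6283.71 m³.
RT60 = 0.161 · V / A = 0.161 × 6283.71 / 541.590 = 1.868 s.

1.868 s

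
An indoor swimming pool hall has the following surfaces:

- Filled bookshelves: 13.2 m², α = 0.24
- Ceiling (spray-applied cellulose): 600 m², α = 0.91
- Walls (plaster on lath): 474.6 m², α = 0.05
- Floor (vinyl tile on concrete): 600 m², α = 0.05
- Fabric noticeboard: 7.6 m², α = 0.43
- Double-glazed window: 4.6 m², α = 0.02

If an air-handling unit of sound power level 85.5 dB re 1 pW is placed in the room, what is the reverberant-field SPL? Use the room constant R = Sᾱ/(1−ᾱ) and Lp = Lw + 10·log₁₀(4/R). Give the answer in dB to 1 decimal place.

61.8 dB

A = 606.258 sabins; S = 1700.0 m².
ᾱ = 0.3566, so room constant R = A/(1−ᾱ) = 942.272 m².
Lp = 85.5 + 10·log₁₀(4/942.272) = 85.5 + (-23.72) = 61.8 dB.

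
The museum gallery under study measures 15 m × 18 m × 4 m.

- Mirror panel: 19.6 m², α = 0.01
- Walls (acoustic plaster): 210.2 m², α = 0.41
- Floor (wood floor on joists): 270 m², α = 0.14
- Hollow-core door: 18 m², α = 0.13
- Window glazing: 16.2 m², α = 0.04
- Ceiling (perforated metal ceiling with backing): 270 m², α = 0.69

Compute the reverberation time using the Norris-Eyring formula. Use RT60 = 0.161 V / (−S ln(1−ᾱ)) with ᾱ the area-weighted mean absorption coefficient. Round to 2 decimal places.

0.44 s

Total surface area S = 19.6 + 210.2 + 270 + 18 + 16.2 + 270 = 804.0 m².
Absorption A = 19.6×0.01 + 210.2×0.41 + 270×0.14 + 18×0.13 + 16.2×0.04 + 270×0.69 = 313.466 sabins.
ᾱ = 313.466 / 804.0 = 0.3899.
−S·ln(1−ᾱ) = −804.0 × ln(1 − 0.3899) = 397.282.
V = 15 × 18 × 4 = 1080 m³.
T = 0.161·V/[−S·ln(1−ᾱ)] = 0.161·1080/397.282 = 0.44 s.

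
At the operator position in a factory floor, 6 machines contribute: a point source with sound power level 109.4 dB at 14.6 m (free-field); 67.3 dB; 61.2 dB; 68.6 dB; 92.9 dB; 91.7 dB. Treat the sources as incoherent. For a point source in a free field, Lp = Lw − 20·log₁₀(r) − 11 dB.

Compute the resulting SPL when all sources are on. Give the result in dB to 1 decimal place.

Source at 14.6 m: Lp = 109.4 − 20·log₁₀(14.6) − 11 = 75.1 dB.
Σ 10^(Lᵢ/10) = 3.475e+09.
Back to dB: 10·log₁₀ Σ = 95.4 dB.

95.4 dB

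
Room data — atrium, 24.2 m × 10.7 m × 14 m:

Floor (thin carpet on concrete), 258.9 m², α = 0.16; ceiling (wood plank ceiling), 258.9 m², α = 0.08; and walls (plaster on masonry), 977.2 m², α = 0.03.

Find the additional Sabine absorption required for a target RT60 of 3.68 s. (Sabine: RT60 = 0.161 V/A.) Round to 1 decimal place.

Total absorption A₁ = 258.9·0.16 + 258.9·0.08 + 977.2·0.03
  = 41.424 + 20.712 + 29.316 = 91.452 m² sabins.
Target A₂ = 0.161·3625.16/3.68 = 158.601 sabins (V = 3625.16 m³).
ΔA = A₂ − A₁ = 158.601 − 91.452 = 67.1 sabins.

67.1 sabins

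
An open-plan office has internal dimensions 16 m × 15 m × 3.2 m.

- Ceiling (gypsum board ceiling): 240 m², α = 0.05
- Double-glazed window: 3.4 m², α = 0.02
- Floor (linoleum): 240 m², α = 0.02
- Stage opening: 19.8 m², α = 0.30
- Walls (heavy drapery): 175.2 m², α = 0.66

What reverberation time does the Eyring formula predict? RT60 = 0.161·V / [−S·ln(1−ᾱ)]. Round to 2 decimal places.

S = Σ Sᵢ = 678.4 m².
Σ(Sᵢαᵢ) = 240×0.05 + 3.4×0.02 + 240×0.02 + 19.8×0.30 + 175.2×0.66 = 138.440.
ᾱ = 138.440 / 678.4 = 0.2041.
Eyring denominator: −S ln(1−ᾱ) = 154.866.
V = 16 × 15 × 3.2 = 768 m³.
T = 0.161·V/[−S·ln(1−ᾱ)] = 0.161·768/154.866 = 0.80 s.

0.80 s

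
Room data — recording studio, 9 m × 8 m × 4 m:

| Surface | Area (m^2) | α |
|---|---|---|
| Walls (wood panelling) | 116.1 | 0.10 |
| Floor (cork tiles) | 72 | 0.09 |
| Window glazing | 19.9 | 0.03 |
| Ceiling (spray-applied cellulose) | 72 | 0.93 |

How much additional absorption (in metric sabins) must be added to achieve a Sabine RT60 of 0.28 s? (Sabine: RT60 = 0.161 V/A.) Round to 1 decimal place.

Equivalent absorption area: A₁ = 116.1·0.10 + 72·0.09 + 19.9·0.03 + 72·0.93 = 85.647 m^2.
For T = 0.28 s, need A₂ = 0.161·V/T = 0.161·288/0.28 = 165.600 sabins.
Additional absorption ΔA = 165.600 − 85.647 = 80.0 sabins.

80.0 sabins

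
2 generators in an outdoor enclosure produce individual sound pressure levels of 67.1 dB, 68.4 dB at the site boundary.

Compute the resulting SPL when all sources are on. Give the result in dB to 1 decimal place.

70.8 dB

Converting to relative power and adding: 10^(67.1/10) + 10^(68.4/10) = 1.205e+07.
Combined level = 10 log₁₀(1.205e+07) = 70.8 dB.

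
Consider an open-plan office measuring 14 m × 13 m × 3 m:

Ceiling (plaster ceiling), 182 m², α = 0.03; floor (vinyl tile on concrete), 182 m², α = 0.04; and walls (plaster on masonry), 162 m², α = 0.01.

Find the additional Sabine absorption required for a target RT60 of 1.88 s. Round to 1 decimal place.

Total absorption A₁ = 182·0.03 + 182·0.04 + 162·0.01
  = 5.460 + 7.280 + 1.620 = 14.360 m² sabins.
V = 546 m³. Required absorption A₂ = 0.161 × 546 / 1.88 = 46.759 sabins.
Additional absorption ΔA = 46.759 − 14.360 = 32.4 sabins.

32.4 sabins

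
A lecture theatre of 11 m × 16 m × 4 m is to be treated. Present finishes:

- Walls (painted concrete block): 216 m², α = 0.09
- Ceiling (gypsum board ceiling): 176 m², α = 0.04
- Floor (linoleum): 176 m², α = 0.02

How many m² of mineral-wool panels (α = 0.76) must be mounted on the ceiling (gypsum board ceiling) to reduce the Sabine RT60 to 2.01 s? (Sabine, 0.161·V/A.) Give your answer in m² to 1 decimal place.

36.7

Equivalent absorption area: A₁ = 216·0.09 + 176·0.04 + 176·0.02 = 30.000 m².
Required A₂ = 0.161·704/2.01 = 56.390 sabins.
ΔA needed = 56.390 − 30.000 = 26.390 sabins.
Net gain per m²: Δα = 0.76 − 0.04 = 0.72.
Panel area = 26.390 / 0.72 = 36.7 m².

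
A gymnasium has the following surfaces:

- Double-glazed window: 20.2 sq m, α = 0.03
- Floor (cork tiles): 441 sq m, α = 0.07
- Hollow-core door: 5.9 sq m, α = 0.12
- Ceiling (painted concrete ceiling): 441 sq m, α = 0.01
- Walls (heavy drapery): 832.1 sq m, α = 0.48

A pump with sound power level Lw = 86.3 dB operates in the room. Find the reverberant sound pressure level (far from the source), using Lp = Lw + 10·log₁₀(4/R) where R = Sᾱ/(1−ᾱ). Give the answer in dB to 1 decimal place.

64.7 dB

Σ(Sᵢαᵢ) = 20.2×0.03 + 441×0.07 + 5.9×0.12 + 441×0.01 + 832.1×0.48 = 436.002; total area S = 1740.2 sq m.
ᾱ = 436.002/1740.2 = 0.2505; R = Sᾱ/(1−ᾱ) = 436.002/(1−0.2505) = 581.724 sq m.
Lp = Lw + 10 log₁₀(4/R) = 86.3 -21.63 = 64.7 dB.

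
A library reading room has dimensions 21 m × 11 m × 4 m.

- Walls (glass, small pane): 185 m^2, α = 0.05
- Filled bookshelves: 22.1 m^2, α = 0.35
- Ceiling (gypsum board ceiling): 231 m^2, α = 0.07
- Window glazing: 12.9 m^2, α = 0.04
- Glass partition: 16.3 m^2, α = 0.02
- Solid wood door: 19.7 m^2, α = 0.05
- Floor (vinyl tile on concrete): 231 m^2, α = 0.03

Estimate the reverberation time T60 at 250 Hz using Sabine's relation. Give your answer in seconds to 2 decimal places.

3.55 seconds

A = Σ Sᵢαᵢ = 185·0.05 + 22.1·0.35 + 231·0.07 + 12.9·0.04 + 16.3·0.02 + 19.7·0.05 + 231·0.03 = 41.912 sabins.
Volume V = 21 × 11 × 4 = 924 m³.
T = 0.161 V/A = 0.161·924/41.912 = 3.55 s.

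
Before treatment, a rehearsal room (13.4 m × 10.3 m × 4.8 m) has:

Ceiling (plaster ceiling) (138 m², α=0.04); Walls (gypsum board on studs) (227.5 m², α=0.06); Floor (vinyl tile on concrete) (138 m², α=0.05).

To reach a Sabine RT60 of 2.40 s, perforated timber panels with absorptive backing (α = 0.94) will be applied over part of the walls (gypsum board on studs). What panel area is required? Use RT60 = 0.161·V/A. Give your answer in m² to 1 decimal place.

20.9

Equivalent absorption area: A₁ = 138*0.04 + 227.5*0.06 + 138*0.05 = 26.070 m².
V = 662.496 m³. Target absorption A₂ = 0.161 × 662.496 / 2.40 = 44.442 sabins.
ΔA needed = 44.442 − 26.070 = 18.372 sabins.
Each m² of panel replacing the walls (gypsum board on studs) adds (0.94 − 0.06) = 0.88 sabins.
Panel area = 18.372 / 0.88 = 20.9 m².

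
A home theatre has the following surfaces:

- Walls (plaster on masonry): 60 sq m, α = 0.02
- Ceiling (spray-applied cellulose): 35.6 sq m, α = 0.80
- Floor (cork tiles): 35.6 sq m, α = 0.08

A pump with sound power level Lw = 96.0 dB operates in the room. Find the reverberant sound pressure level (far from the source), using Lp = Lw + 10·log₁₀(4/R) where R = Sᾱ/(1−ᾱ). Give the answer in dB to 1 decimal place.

A = 32.528 sabins; S = 131.2 sq m.
ᾱ = 32.528/131.2 = 0.2479; R = Sᾱ/(1−ᾱ) = 32.528/(1−0.2479) = 43.250 sq m.
Lp = 96.0 + 10·log₁₀(4/43.250) = 96.0 + (-10.34) = 85.7 dB.

85.7 dB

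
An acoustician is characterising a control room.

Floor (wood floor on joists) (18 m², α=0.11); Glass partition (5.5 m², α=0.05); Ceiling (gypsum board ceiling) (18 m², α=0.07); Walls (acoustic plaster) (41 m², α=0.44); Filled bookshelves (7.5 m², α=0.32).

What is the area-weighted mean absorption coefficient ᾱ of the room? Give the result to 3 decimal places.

Total surface area S = 90.0 m².
A = 18·0.11 + 5.5·0.05 + 18·0.07 + 41·0.44 + 7.5·0.32 = 23.955 sabins.
ᾱ = 23.955 / 90.0 = 0.266.

0.266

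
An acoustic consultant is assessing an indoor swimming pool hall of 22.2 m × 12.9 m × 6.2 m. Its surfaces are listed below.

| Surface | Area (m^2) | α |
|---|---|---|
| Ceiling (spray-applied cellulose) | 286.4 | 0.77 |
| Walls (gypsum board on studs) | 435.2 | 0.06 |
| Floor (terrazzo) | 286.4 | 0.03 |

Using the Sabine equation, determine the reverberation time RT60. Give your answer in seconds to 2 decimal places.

1.12 s

Summing Sᵢαᵢ: 220.528 + 26.112 + 8.592 → A = 255.232 sabins.
Volume V = 22.2 × 12.9 × 6.2 = 1775.556 m³.
T = 0.161 V/A = 0.161·1775.556/255.232 = 1.12 s.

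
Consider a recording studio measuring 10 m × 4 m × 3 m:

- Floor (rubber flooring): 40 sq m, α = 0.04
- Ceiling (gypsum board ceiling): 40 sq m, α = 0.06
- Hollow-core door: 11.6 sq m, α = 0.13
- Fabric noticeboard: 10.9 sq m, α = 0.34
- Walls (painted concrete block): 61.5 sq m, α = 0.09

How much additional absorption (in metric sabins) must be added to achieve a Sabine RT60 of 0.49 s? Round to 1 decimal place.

A₁ = Σ Sᵢαᵢ = 40*0.04 + 40*0.06 + 11.6*0.13 + 10.9*0.34 + 61.5*0.09 = 14.749 sabins.
V = 120 m³. Required absorption A₂ = 0.161 × 120 / 0.49 = 39.429 sabins.
Additional absorption ΔA = 39.429 − 14.749 = 24.7 sabins.

24.7 sabins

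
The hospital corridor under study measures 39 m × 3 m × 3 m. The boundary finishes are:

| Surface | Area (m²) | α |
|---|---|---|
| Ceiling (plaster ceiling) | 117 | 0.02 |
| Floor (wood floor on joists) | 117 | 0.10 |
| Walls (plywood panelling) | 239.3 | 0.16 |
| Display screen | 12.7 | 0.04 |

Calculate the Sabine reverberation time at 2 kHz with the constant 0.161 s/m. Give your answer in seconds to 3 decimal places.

A = Σ Sᵢαᵢ = 117·0.02 + 117·0.10 + 239.3·0.16 + 12.7·0.04 = 52.836 sabins.
Room volume: 351 m³.
RT60 = 0.161 · V / A = 0.161 × 351 / 52.836 = 1.070 s.

1.070 seconds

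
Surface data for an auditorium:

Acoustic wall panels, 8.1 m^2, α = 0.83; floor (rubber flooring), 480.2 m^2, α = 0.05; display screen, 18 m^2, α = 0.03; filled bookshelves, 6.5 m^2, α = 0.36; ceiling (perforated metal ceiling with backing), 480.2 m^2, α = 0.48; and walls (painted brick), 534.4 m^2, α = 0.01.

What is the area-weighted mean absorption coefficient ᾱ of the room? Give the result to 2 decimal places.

S = Σ Sᵢ = 8.1 + 480.2 + 18 + 6.5 + 480.2 + 534.4 = 1527.4 m^2.
Σ(Sᵢαᵢ) = 8.1*0.83 + 480.2*0.05 + 18*0.03 + 6.5*0.36 + 480.2*0.48 + 534.4*0.01 = 269.453.
ᾱ = 269.453 / 1527.4 = 0.18.

0.18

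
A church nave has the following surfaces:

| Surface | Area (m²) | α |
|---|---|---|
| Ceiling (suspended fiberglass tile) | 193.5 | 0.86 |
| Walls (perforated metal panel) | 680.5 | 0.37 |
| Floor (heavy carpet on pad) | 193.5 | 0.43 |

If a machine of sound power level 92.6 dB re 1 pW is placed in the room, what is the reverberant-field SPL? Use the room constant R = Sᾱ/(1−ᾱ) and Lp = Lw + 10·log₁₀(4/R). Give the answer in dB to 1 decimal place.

A = 501.400 sabins; S = 1067.5 m².
ᾱ = 0.4697, so room constant R = A/(1−ᾱ) = 945.503 m².
Lp = Lw + 10 log₁₀(4/R) = 92.6 -23.74 = 68.9 dB.

68.9 dB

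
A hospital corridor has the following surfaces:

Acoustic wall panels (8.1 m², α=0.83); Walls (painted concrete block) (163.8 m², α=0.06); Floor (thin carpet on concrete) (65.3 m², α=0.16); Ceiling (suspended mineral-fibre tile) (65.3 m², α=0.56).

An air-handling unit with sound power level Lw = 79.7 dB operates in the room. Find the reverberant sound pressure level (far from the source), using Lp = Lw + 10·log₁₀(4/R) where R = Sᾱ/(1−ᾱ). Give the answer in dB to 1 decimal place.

A = 63.567 sabins; S = 302.5 m².
ᾱ = 0.2101, so room constant R = A/(1−ᾱ) = 80.475 m².
Lp = Lw + 10 log₁₀(4/R) = 79.7 -13.04 = 66.7 dB.

66.7 dB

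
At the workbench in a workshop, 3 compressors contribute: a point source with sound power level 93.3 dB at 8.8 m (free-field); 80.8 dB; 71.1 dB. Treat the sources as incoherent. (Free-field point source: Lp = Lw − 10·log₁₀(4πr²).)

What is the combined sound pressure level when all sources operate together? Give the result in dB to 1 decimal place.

81.3 dB

Source at 8.8 m: Lp = 93.3 − 10·log₁₀(4π·8.8²) = 93.3 − 10·log₁₀(973.140) = 63.4 dB.
Sum in the linear (power) domain: Σ 10^(Lᵢ/10) = 10^(63.4/10) + 10^(80.8/10) + 10^(71.1/10) = 1.353e+08.
L_total = 10·log₁₀(1.353e+08) = 81.3 dB.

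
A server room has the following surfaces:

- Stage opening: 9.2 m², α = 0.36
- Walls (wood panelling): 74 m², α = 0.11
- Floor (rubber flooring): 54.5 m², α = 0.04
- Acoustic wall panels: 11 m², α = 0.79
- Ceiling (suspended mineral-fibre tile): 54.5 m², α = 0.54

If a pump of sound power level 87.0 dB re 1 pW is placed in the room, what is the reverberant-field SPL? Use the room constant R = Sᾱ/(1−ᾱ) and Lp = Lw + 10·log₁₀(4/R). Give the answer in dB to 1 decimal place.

74.6 dB

A = 51.752 sabins; S = 203.2 m².
ᾱ = 51.752/203.2 = 0.2547; R = Sᾱ/(1−ᾱ) = 51.752/(1−0.2547) = 69.438 m².
Lp = 87.0 + 10·log₁₀(4/69.438) = 87.0 + (-12.40) = 74.6 dB.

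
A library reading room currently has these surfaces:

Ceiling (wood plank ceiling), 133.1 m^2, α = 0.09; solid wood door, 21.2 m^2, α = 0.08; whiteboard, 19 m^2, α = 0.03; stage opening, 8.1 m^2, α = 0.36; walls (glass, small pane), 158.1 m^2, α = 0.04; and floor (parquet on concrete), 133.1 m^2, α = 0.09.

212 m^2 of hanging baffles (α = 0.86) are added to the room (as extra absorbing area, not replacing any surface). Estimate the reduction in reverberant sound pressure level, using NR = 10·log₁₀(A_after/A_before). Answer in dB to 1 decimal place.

7.9 dB

Summing Sᵢαᵢ: 11.979 + 1.696 + 0.570 + 2.916 + 6.324 + 11.979 → A_before = 35.464 sabins.
Added absorption = 212 × 0.86 = 182.320 sabins.
New total A_after = 217.784 sabins.
NR = 10·log₁₀(217.784/35.464) = 7.9 dB.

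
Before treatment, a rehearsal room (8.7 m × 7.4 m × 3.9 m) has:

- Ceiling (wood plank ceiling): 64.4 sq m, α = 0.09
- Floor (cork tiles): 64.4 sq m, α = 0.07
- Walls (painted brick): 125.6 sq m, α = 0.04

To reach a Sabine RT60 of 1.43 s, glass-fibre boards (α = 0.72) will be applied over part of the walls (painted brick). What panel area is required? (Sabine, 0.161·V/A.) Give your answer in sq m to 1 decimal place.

19.0

A₁ = Σ Sᵢαᵢ = 64.4×0.09 + 64.4×0.07 + 125.6×0.04 = 15.328 sabins.
V = 251.082 m³. Target absorption A₂ = 0.161 × 251.082 / 1.43 = 28.269 sabins.
ΔA needed = 28.269 − 15.328 = 12.941 sabins.
Net gain per sq m: Δα = 0.72 − 0.04 = 0.68.
Panel area = 12.941 / 0.68 = 19.0 sq m.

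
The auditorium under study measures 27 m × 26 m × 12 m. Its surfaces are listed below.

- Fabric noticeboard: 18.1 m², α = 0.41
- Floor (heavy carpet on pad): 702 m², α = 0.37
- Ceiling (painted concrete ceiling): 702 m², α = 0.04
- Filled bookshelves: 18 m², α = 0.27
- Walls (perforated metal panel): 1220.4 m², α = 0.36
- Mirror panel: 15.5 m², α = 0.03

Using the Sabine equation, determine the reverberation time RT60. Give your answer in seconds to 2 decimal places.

1.83 s

Equivalent absorption area: A = 18.1*0.41 + 702*0.37 + 702*0.04 + 18*0.27 + 1220.4*0.36 + 15.5*0.03 = 739.910 m².
Volume V = 27 × 26 × 12 = 8424 m³.
Sabine: RT60 = 0.161 × 8424 / 739.910 = 1.83 s.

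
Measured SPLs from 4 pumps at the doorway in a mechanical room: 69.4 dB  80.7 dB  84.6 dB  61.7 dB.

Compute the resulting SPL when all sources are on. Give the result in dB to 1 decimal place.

86.2 dB

Sum in the linear (power) domain: Σ 10^(Lᵢ/10) = 10^(69.4/10) + 10^(80.7/10) + 10^(84.6/10) + 10^(61.7/10) = 4.161e+08.
L_total = 10·log₁₀(4.161e+08) = 86.2 dB.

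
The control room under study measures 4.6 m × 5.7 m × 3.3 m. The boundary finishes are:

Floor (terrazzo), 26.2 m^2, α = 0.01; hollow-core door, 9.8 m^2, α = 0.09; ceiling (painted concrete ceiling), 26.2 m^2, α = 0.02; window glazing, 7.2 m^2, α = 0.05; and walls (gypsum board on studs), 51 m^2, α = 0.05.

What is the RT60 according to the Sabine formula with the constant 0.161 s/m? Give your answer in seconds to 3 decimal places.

Total absorption A = 26.2*0.01 + 9.8*0.09 + 26.2*0.02 + 7.2*0.05 + 51*0.05
  = 0.262 + 0.882 + 0.524 + 0.360 + 2.550 = 4.578 m^2 sabins.
V = 4.6·5.7·3.3 = 86.526 m³.
T = 0.161 V/A = 0.161·86.526/4.578 = 3.043 s.

3.043 s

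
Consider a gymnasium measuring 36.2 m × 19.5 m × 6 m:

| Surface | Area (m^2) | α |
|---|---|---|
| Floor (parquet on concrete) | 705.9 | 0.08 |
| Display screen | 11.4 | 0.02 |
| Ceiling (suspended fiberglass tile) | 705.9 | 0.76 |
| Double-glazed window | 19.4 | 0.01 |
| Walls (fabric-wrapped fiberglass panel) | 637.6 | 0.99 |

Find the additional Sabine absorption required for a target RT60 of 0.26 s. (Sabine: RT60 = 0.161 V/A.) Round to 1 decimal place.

Equivalent absorption area: A₁ = 705.9·0.08 + 11.4·0.02 + 705.9·0.76 + 19.4·0.01 + 637.6·0.99 = 1224.602 m^2.
V = 4235.4 m³. Required absorption A₂ = 0.161 × 4235.4 / 0.26 = 2622.690 sabins.
Shortfall: 2622.690 − 1224.602 = 1398.1 sabins.

1398.1 sabins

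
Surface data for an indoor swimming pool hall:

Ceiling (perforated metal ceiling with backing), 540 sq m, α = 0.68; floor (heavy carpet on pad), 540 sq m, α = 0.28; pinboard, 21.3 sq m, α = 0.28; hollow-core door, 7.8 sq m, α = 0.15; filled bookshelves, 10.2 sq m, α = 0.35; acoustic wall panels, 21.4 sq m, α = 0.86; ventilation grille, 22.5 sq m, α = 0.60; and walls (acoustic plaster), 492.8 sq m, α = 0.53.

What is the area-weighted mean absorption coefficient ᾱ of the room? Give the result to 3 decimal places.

S = Σ Sᵢ = 540 + 540 + 21.3 + 7.8 + 10.2 + 21.4 + 22.5 + 492.8 = 1656.0 sq m.
A = 540·0.68 + 540·0.28 + 21.3·0.28 + 7.8·0.15 + 10.2·0.35 + 21.4·0.86 + 22.5·0.60 + 492.8·0.53 = 822.192 sabins.
ᾱ = 822.192 / 1656.0 = 0.496.

0.496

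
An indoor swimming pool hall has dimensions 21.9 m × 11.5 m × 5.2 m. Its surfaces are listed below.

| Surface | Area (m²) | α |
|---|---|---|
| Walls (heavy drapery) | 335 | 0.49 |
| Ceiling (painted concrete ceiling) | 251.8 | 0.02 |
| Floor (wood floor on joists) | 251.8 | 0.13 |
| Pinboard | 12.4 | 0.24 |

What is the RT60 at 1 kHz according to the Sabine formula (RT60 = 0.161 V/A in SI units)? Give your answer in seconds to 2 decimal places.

Summing Sᵢαᵢ: 164.150 + 5.036 + 32.734 + 2.976 → A = 204.896 sabins.
Volume V = 21.9 × 11.5 × 5.2 = 1309.62 m³.
RT60 = 0.161 · V / A = 0.161 × 1309.62 / 204.896 = 1.03 s.

1.03 sec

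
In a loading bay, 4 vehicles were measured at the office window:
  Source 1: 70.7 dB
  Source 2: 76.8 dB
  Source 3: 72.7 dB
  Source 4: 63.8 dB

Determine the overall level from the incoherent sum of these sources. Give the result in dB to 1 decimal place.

79.1 dB

Σ 10^(Lᵢ/10) = 8.063e+07.
L_total = 10·log₁₀(8.063e+07) = 79.1 dB.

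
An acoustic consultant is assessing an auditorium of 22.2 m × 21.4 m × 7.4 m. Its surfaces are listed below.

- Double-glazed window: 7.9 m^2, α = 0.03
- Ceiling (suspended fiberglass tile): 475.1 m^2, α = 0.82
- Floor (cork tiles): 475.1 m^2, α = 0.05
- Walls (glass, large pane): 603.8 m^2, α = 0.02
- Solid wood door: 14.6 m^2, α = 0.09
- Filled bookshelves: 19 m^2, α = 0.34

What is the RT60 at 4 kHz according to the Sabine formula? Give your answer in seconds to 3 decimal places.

Equivalent absorption area: A = 7.9*0.03 + 475.1*0.82 + 475.1*0.05 + 603.8*0.02 + 14.6*0.09 + 19*0.34 = 433.424 m^2.
Volume V = 22.2 × 21.4 × 7.4 = 3515.592 m³.
Sabine: RT60 = 0.161 × 3515.592 / 433.424 = 1.306 s.

1.306 sec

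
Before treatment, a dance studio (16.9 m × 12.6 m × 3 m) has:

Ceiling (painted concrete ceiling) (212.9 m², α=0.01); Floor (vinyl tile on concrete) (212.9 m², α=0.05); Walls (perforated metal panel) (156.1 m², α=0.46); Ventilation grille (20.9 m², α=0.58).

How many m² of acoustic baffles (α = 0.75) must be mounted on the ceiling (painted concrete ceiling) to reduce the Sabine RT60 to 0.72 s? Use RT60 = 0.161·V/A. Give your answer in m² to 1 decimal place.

62.4

Total absorption A₁ = 212.9*0.01 + 212.9*0.05 + 156.1*0.46 + 20.9*0.58
  = 2.129 + 10.645 + 71.806 + 12.122 = 96.702 m² sabins.
Required A₂ = 0.161·638.82/0.72 = 142.847 sabins.
ΔA needed = 142.847 − 96.702 = 46.145 sabins.
Net gain per m²: Δα = 0.75 − 0.01 = 0.74.
Area = ΔA/Δα = 46.145/0.74 = 62.4 m².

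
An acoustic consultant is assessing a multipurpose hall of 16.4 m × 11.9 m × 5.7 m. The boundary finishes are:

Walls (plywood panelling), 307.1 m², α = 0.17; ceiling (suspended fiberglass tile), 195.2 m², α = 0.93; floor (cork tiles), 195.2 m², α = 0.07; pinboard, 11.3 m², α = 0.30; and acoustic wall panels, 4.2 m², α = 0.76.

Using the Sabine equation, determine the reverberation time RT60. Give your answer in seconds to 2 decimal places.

0.71 sec

Summing Sᵢαᵢ: 52.207 + 181.536 + 13.664 + 3.390 + 3.192 → A = 253.989 sabins.
Volume V = 16.4 × 11.9 × 5.7 = 1112.412 m³.
T = 0.161 V/A = 0.161·1112.412/253.989 = 0.71 s.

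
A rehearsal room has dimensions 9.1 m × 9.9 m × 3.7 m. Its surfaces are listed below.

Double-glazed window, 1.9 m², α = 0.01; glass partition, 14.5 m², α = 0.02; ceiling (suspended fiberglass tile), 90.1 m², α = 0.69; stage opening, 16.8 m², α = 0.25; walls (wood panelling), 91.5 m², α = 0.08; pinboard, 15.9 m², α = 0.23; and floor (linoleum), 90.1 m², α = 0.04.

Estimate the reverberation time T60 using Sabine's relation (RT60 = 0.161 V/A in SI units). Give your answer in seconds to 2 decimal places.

0.66 sec

Summing Sᵢαᵢ: 0.019 + 0.290 + 62.169 + 4.200 + 7.320 + 3.657 + 3.604 → A = 81.259 sabins.
Room volume: 333.333 m³.
RT60 = 0.161 · V / A = 0.161 × 333.333 / 81.259 = 0.66 s.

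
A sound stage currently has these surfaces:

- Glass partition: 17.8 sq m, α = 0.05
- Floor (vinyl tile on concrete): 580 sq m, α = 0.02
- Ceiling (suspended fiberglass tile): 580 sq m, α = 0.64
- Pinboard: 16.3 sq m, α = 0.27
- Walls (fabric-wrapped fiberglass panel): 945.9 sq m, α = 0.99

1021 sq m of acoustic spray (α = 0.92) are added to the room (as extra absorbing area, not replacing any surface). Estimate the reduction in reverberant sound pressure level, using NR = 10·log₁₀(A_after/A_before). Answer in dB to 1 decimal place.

2.3 dB

Equivalent absorption area: A_before = 17.8·0.05 + 580·0.02 + 580·0.64 + 16.3·0.27 + 945.9·0.99 = 1324.532 sq m.
Treatment contributes 1021·0.92 = 939.320 sabins.
A_after = 1324.532 + 939.320 = 2263.852 sabins.
Reduction = 10 log₁₀(A_after/A_before) = 10 log₁₀(1.7092) = 2.3 dB.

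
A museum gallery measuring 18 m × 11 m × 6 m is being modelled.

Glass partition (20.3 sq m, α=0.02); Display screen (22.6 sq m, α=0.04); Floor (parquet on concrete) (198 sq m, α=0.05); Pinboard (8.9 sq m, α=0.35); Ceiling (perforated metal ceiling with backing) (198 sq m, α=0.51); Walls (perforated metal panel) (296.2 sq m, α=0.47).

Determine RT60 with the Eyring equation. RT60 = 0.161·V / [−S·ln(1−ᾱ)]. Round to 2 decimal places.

0.61 s

Total surface area S = 20.3 + 22.6 + 198 + 8.9 + 198 + 296.2 = 744.0 sq m.
Absorption A = 20.3×0.02 + 22.6×0.04 + 198×0.05 + 8.9×0.35 + 198×0.51 + 296.2×0.47 = 254.519 sabins.
Mean coefficient ᾱ = A/S = 0.3421.
Eyring denominator: −S ln(1−ᾱ) = 311.515.
V = 18 × 11 × 6 = 1188 m³.
RT60 = 0.161 × 1188 / 311.515 = 0.61 s.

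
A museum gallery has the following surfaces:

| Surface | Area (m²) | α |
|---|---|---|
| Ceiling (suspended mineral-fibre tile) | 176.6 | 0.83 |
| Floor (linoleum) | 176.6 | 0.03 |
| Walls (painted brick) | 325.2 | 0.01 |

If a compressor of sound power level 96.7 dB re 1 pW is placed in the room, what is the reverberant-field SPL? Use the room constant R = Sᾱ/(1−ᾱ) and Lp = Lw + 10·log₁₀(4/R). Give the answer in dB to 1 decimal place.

Σ(Sᵢαᵢ) = 176.6×0.83 + 176.6×0.03 + 325.2×0.01 = 155.128; total area S = 678.4 m².
ᾱ = 0.2287, so room constant R = A/(1−ᾱ) = 201.125 m².
Lp = 96.7 + 10·log₁₀(4/201.125) = 96.7 + (-17.01) = 79.7 dB.

79.7 dB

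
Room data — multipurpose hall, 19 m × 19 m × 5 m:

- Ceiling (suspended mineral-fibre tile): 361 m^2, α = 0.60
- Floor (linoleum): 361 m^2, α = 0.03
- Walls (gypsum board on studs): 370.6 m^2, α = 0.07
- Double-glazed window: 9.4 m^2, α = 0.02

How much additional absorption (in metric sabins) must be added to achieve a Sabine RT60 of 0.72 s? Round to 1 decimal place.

A₁ = Σ Sᵢαᵢ = 361*0.60 + 361*0.03 + 370.6*0.07 + 9.4*0.02 = 253.560 sabins.
Target A₂ = 0.161·1805/0.72 = 403.618 sabins (V = 1805 m³).
ΔA = A₂ − A₁ = 403.618 − 253.560 = 150.1 sabins.

150.1 sabins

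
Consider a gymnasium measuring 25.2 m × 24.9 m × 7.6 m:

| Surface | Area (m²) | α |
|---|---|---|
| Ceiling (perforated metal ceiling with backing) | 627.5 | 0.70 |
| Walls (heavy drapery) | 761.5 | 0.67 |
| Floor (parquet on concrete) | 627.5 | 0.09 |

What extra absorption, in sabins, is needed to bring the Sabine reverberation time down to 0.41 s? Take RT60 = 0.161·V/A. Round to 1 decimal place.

Summing Sᵢαᵢ: 439.250 + 510.205 + 56.475 → A₁ = 1005.930 sabins.
For T = 0.41 s, need A₂ = 0.161·V/T = 0.161·4768.848/0.41 = 1872.645 sabins.
Additional absorption ΔA = 1872.645 − 1005.930 = 866.7 sabins.

866.7 sabins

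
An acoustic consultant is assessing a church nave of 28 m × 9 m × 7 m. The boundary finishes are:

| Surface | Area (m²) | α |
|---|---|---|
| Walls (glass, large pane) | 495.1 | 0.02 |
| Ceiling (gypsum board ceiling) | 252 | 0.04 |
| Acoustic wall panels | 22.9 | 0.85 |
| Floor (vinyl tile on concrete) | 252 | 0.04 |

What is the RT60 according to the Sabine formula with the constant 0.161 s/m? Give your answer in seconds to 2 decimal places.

Total absorption A = 495.1·0.02 + 252·0.04 + 22.9·0.85 + 252·0.04
  = 9.902 + 10.080 + 19.465 + 10.080 = 49.527 m² sabins.
V = 28·9·7 = 1764 m³.
T = 0.161 V/A = 0.161·1764/49.527 = 5.73 s.

5.73 s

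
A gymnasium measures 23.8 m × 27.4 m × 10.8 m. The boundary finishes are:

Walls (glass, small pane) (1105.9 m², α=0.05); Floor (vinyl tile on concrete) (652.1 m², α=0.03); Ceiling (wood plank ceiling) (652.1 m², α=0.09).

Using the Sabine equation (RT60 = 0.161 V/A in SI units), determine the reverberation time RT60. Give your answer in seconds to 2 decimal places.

A = Σ Sᵢαᵢ = 1105.9·0.05 + 652.1·0.03 + 652.1·0.09 = 133.547 sabins.
V = 23.8·27.4·10.8 = 7042.896 m³.
RT60 = 0.161 · V / A = 0.161 × 7042.896 / 133.547 = 8.49 s.

8.49 sec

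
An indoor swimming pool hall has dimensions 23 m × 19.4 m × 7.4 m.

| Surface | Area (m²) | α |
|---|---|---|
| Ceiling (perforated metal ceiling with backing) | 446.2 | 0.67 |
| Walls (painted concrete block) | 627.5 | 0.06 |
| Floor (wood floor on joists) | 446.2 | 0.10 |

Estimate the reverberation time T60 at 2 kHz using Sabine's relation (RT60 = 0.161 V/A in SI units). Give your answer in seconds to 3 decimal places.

1.394 seconds

A = Σ Sᵢαᵢ = 446.2*0.67 + 627.5*0.06 + 446.2*0.10 = 381.224 sabins.
Volume V = 23 × 19.4 × 7.4 = 3301.88 m³.
Sabine: RT60 = 0.161 × 3301.88 / 381.224 = 1.394 s.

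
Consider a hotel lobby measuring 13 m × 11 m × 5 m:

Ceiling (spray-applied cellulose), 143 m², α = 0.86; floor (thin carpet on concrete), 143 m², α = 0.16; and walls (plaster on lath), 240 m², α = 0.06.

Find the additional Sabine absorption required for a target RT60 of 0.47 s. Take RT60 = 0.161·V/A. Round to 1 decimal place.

Equivalent absorption area: A₁ = 143×0.86 + 143×0.16 + 240×0.06 = 160.260 m².
For T = 0.47 s, need A₂ = 0.161·V/T = 0.161·715/0.47 = 244.926 sabins.
Shortfall: 244.926 − 160.260 = 84.7 sabins.

84.7 sabins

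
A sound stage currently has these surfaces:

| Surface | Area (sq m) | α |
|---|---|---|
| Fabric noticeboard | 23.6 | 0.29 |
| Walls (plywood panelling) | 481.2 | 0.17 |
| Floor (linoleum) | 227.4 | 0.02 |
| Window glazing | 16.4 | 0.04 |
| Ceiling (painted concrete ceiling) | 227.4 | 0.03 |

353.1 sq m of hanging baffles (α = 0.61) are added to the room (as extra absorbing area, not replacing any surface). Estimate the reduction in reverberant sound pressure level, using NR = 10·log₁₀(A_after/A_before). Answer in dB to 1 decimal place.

5.0 dB

Total absorption A_before = 23.6·0.29 + 481.2·0.17 + 227.4·0.02 + 16.4·0.04 + 227.4·0.03
  = 6.844 + 81.804 + 4.548 + 0.656 + 6.822 = 100.674 sq m sabins.
Treatment contributes 353.1·0.61 = 215.391 sabins.
New total A_after = 316.065 sabins.
NR = 10·log₁₀(316.065/100.674) = 5.0 dB.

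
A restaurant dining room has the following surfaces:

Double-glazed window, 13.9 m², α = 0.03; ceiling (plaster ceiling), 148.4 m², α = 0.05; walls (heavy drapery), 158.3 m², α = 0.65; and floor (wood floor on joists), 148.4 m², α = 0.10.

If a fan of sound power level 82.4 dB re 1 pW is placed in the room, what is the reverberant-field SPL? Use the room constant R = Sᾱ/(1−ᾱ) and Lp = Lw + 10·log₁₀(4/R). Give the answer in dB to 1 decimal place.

66.1 dB

A = 125.572 sabins; S = 469.0 m².
ᾱ = 0.2677, so room constant R = A/(1−ᾱ) = 171.476 m².
Lp = Lw + 10 log₁₀(4/R) = 82.4 -16.32 = 66.1 dB.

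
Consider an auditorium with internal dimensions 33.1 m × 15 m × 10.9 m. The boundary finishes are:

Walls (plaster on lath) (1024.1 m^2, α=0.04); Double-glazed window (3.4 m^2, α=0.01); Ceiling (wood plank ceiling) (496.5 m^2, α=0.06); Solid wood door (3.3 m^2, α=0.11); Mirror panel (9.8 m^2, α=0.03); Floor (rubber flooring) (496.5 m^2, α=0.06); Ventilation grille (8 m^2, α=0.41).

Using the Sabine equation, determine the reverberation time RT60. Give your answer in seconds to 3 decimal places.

8.337 s

Equivalent absorption area: A = 1024.1·0.04 + 3.4·0.01 + 496.5·0.06 + 3.3·0.11 + 9.8·0.03 + 496.5·0.06 + 8·0.41 = 104.515 m^2.
Room volume: 5411.85 m³.
T = 0.161 V/A = 0.161·5411.85/104.515 = 8.337 s.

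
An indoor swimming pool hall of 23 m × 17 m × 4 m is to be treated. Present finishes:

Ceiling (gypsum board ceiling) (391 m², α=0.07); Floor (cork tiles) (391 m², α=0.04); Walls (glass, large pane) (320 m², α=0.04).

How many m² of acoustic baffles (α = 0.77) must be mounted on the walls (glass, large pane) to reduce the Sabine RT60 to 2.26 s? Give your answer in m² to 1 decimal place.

A₁ = Σ Sᵢαᵢ = 391·0.07 + 391·0.04 + 320·0.04 = 55.810 sabins.
V = 1564 m³. Target absorption A₂ = 0.161 × 1564 / 2.26 = 111.418 sabins.
ΔA needed = 111.418 − 55.810 = 55.608 sabins.
Each m² of panel replacing the walls (glass, large pane) adds (0.77 − 0.04) = 0.73 sabins.
Panel area = 55.608 / 0.73 = 76.2 m².

76.2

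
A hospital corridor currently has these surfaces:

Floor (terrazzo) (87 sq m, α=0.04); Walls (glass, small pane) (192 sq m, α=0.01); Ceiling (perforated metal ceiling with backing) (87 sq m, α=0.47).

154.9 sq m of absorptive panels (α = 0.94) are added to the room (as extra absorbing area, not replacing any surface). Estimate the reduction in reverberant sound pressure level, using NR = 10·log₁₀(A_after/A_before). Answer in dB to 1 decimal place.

Equivalent absorption area: A_before = 87*0.04 + 192*0.01 + 87*0.47 = 46.290 sq m.
Added absorption = 154.9 × 0.94 = 145.606 sabins.
A_after = 46.290 + 145.606 = 191.896 sabins.
Reduction = 10 log₁₀(A_after/A_before) = 10 log₁₀(4.1455) = 6.2 dB.

6.2 dB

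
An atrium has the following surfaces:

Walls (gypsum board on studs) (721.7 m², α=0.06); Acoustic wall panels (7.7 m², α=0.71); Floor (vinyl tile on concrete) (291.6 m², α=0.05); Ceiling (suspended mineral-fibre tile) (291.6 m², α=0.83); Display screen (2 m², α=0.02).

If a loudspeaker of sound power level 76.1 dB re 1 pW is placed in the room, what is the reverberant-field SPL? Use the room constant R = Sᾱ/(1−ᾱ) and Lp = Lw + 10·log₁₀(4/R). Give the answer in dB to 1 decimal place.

Σ(Sᵢαᵢ) = 721.7×0.06 + 7.7×0.71 + 291.6×0.05 + 291.6×0.83 + 2×0.02 = 305.417; total area S = 1314.6 m².
ᾱ = 0.2323, so room constant R = A/(1−ᾱ) = 397.834 m².
Lp = 76.1 + 10·log₁₀(4/397.834) = 76.1 + (-19.98) = 56.1 dB.

56.1 dB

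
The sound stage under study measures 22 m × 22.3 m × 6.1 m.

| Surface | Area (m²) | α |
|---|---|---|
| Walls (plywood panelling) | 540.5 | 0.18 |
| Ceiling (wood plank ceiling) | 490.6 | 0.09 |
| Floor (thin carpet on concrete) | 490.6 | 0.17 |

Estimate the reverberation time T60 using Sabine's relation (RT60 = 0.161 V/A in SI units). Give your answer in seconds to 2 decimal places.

A = Σ Sᵢαᵢ = 540.5×0.18 + 490.6×0.09 + 490.6×0.17 = 224.846 sabins.
V = 22·22.3·6.1 = 2992.66 m³.
T = 0.161 V/A = 0.161·2992.66/224.846 = 2.14 s.

2.14 sec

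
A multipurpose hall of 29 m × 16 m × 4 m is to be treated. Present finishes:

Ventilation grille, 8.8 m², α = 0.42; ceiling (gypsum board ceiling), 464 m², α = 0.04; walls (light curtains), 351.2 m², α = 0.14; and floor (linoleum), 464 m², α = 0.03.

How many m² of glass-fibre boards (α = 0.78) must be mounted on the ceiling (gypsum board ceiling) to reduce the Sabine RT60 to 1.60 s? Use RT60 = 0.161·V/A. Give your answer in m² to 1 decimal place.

137.0

Total absorption A₁ = 8.8×0.42 + 464×0.04 + 351.2×0.14 + 464×0.03
  = 3.696 + 18.560 + 49.168 + 13.920 = 85.344 m² sabins.
V = 1856 m³. Target absorption A₂ = 0.161 × 1856 / 1.60 = 186.760 sabins.
Absorption to add: 186.760 − 85.344 = 101.416 sabins.
Each m² of panel replacing the ceiling (gypsum board ceiling) adds (0.78 − 0.04) = 0.74 sabins.
Area = ΔA/Δα = 101.416/0.74 = 137.0 m².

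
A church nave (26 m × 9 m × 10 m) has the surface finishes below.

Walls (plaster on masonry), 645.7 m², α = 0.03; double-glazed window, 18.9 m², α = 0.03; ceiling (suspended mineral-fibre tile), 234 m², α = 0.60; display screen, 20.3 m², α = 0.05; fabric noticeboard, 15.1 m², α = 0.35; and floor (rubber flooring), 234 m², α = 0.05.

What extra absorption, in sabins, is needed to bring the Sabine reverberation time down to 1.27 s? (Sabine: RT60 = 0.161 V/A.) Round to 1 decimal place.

Total absorption A₁ = 645.7*0.03 + 18.9*0.03 + 234*0.60 + 20.3*0.05 + 15.1*0.35 + 234*0.05
  = 19.371 + 0.567 + 140.400 + 1.015 + 5.285 + 11.700 = 178.338 m² sabins.
Target A₂ = 0.161·2340/1.27 = 296.646 sabins (V = 2340 m³).
Additional absorption ΔA = 296.646 − 178.338 = 118.3 sabins.

118.3 sabins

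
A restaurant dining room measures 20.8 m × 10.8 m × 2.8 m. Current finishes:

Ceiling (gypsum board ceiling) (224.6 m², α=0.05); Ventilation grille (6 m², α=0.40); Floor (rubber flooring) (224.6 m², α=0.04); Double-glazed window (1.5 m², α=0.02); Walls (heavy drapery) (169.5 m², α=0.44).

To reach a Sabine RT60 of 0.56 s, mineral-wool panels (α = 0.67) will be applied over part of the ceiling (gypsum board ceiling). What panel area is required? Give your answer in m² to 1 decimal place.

134.9

Summing Sᵢαᵢ: 11.230 + 2.400 + 8.984 + 0.030 + 74.580 → A₁ = 97.224 sabins.
Required A₂ = 0.161·628.992/0.56 = 180.835 sabins.
ΔA needed = 180.835 − 97.224 = 83.611 sabins.
Each m² of panel replacing the ceiling (gypsum board ceiling) adds (0.67 − 0.05) = 0.62 sabins.
Panel area = 83.611 / 0.62 = 134.9 m².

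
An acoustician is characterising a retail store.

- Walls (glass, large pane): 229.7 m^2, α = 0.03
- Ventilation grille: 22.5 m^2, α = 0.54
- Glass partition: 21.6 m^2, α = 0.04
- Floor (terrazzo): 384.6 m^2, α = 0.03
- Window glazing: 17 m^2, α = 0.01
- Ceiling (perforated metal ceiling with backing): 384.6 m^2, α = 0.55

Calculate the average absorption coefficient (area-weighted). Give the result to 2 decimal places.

S = Σ Sᵢ = 229.7 + 22.5 + 21.6 + 384.6 + 17 + 384.6 = 1060.0 m^2.
Σ(Sᵢαᵢ) = 229.7·0.03 + 22.5·0.54 + 21.6·0.04 + 384.6·0.03 + 17·0.01 + 384.6·0.55 = 243.143.
ᾱ = 243.143 / 1060.0 = 0.23.

0.23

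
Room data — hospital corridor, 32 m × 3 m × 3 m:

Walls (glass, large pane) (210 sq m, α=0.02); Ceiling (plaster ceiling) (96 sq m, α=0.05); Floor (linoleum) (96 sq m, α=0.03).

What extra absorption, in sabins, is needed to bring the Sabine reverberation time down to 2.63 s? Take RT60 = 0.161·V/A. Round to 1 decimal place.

5.8 sabins

Total absorption A₁ = 210×0.02 + 96×0.05 + 96×0.03
  = 4.200 + 4.800 + 2.880 = 11.880 sq m sabins.
V = 288 m³. Required absorption A₂ = 0.161 × 288 / 2.63 = 17.630 sabins.
Additional absorption ΔA = 17.630 − 11.880 = 5.8 sabins.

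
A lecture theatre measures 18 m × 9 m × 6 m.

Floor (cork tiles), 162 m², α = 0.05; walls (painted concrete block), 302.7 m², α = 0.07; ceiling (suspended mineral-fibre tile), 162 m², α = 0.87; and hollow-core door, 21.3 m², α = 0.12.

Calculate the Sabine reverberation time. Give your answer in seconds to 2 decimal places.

Total absorption A = 162·0.05 + 302.7·0.07 + 162·0.87 + 21.3·0.12
  = 8.100 + 21.189 + 140.940 + 2.556 = 172.785 m² sabins.
Room volume: 972 m³.
T = 0.161 V/A = 0.161·972/172.785 = 0.91 s.

0.91 s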